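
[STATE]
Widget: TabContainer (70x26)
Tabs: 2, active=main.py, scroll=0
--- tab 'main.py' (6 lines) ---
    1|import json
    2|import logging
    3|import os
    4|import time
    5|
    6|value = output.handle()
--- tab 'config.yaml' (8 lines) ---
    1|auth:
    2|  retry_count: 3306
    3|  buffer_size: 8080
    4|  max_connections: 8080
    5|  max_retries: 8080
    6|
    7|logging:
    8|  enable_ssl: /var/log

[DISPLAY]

[main.py]│ config.yaml                                                
──────────────────────────────────────────────────────────────────────
import json                                                           
import logging                                                        
import os                                                             
import time                                                           
                                                                      
value = output.handle()                                               
                                                                      
                                                                      
                                                                      
                                                                      
                                                                      
                                                                      
                                                                      
                                                                      
                                                                      
                                                                      
                                                                      
                                                                      
                                                                      
                                                                      
                                                                      
                                                                      
                                                                      
                                                                      


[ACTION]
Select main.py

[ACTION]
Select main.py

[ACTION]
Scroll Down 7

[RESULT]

[main.py]│ config.yaml                                                
──────────────────────────────────────────────────────────────────────
value = output.handle()                                               
                                                                      
                                                                      
                                                                      
                                                                      
                                                                      
                                                                      
                                                                      
                                                                      
                                                                      
                                                                      
                                                                      
                                                                      
                                                                      
                                                                      
                                                                      
                                                                      
                                                                      
                                                                      
                                                                      
                                                                      
                                                                      
                                                                      
                                                                      


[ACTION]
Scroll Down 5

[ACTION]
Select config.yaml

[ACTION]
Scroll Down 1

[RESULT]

 main.py │[config.yaml]                                               
──────────────────────────────────────────────────────────────────────
  retry_count: 3306                                                   
  buffer_size: 8080                                                   
  max_connections: 8080                                               
  max_retries: 8080                                                   
                                                                      
logging:                                                              
  enable_ssl: /var/log                                                
                                                                      
                                                                      
                                                                      
                                                                      
                                                                      
                                                                      
                                                                      
                                                                      
                                                                      
                                                                      
                                                                      
                                                                      
                                                                      
                                                                      
                                                                      
                                                                      
                                                                      


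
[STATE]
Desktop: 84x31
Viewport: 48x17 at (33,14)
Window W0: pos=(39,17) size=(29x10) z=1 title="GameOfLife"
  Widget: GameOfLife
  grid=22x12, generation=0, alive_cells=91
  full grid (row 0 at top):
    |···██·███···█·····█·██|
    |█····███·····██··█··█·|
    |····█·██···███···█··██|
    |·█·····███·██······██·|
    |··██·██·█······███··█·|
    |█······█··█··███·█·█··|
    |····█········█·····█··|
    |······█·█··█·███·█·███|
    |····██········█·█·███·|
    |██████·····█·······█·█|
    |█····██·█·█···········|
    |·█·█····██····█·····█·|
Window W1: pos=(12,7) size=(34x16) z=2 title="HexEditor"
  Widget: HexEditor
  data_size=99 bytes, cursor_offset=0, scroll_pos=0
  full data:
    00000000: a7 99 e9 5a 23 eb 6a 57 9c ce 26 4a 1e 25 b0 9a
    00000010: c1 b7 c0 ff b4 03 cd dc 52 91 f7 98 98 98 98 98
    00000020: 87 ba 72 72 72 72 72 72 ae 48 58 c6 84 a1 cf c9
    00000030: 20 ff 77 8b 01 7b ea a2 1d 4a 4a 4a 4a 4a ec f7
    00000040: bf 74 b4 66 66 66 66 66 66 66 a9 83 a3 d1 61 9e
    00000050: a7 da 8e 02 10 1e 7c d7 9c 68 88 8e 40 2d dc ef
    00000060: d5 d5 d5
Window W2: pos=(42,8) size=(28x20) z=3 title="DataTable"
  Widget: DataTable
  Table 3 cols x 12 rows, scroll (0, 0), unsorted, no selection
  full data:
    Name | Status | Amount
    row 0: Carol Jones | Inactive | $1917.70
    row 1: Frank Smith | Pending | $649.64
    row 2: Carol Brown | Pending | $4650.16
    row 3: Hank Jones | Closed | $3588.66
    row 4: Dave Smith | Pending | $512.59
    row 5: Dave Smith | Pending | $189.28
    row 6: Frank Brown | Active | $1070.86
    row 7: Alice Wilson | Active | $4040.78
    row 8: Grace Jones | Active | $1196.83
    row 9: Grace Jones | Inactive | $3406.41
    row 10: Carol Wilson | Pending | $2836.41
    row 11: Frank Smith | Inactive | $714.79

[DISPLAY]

6 66 66 6┃Frank Smith │Pending │$649┃           
2 10 1e 7┃Carol Brown │Pending │$465┃           
         ┃Hank Jones  │Closed  │$358┃           
         ┃Dave Smith  │Pending │$512┃           
         ┃Dave Smith  │Pending │$189┃           
         ┃Frank Brown │Active  │$107┃           
         ┃Alice Wilson│Active  │$404┃           
         ┃Grace Jones │Active  │$119┃           
━━━━━━━━━┃Grace Jones │Inactive│$340┃           
      ┃█·┃Carol Wilson│Pending │$283┃           
      ┃··┃Frank Smith │Inactive│$714┃           
      ┃··┃                          ┃           
      ┗━━┃                          ┃           
         ┗━━━━━━━━━━━━━━━━━━━━━━━━━━┛           
                                                
                                                
                                                


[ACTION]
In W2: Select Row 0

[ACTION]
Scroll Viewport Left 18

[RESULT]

000040  bf 74 b4 66 66 66 6┃Frank Smith │Pending
000050  a7 da 8e 02 10 1e 7┃Carol Brown │Pending
000060  d5 d5 d5           ┃Hank Jones  │Closed 
                           ┃Dave Smith  │Pending
                           ┃Dave Smith  │Pending
                           ┃Frank Brown │Active 
                           ┃Alice Wilson│Active 
                           ┃Grace Jones │Active 
━━━━━━━━━━━━━━━━━━━━━━━━━━━┃Grace Jones │Inactiv
                        ┃█·┃Carol Wilson│Pending
                        ┃··┃Frank Smith │Inactiv
                        ┃··┃                    
                        ┗━━┃                    
                           ┗━━━━━━━━━━━━━━━━━━━━
                                                
                                                
                                                


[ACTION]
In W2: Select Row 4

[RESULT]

000040  bf 74 b4 66 66 66 6┃Frank Smith │Pending
000050  a7 da 8e 02 10 1e 7┃Carol Brown │Pending
000060  d5 d5 d5           ┃Hank Jones  │Closed 
                           ┃>ave Smith  │Pending
                           ┃Dave Smith  │Pending
                           ┃Frank Brown │Active 
                           ┃Alice Wilson│Active 
                           ┃Grace Jones │Active 
━━━━━━━━━━━━━━━━━━━━━━━━━━━┃Grace Jones │Inactiv
                        ┃█·┃Carol Wilson│Pending
                        ┃··┃Frank Smith │Inactiv
                        ┃··┃                    
                        ┗━━┃                    
                           ┗━━━━━━━━━━━━━━━━━━━━
                                                
                                                
                                                


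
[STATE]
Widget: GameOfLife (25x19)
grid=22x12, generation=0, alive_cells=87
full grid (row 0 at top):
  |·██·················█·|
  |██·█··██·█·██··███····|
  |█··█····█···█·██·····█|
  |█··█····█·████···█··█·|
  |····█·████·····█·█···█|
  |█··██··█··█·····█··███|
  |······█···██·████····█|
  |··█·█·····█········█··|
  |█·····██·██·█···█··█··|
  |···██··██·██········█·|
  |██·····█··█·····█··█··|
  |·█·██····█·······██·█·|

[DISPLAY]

Gen: 0                   
·██·················█·   
██·█··██·█·██··███····   
█··█····█···█·██·····█   
█··█····█·████···█··█·   
····█·████·····█·█···█   
█··██··█··█·····█··███   
······█···██·████····█   
··█·█·····█········█··   
█·····██·██·█···█··█··   
···██··██·██········█·   
██·····█··█·····█··█··   
·█·██····█·······██·█·   
                         
                         
                         
                         
                         
                         


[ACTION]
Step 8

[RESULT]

Gen: 8                   
███···················   
███················██·   
·······██··█·······█··   
···············██····█   
······██······█·█·····   
······█········█····█·   
······█··█·····█······   
·······██·············   
·············█··█·····   
·············█·███····   
··············████····   
······················   
                         
                         
                         
                         
                         
                         


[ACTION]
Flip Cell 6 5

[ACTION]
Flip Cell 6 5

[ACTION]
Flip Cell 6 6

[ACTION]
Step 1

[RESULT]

Gen: 9                   
█·█···················   
█·█················██·   
·█·················█··   
······█·█······██·····   
······██······█·█·····   
······██······███·····   
·······██·············   
········█·············   
··············████····   
·············█········   
··············█··█····   
···············██·····   
                         
                         
                         
                         
                         
                         


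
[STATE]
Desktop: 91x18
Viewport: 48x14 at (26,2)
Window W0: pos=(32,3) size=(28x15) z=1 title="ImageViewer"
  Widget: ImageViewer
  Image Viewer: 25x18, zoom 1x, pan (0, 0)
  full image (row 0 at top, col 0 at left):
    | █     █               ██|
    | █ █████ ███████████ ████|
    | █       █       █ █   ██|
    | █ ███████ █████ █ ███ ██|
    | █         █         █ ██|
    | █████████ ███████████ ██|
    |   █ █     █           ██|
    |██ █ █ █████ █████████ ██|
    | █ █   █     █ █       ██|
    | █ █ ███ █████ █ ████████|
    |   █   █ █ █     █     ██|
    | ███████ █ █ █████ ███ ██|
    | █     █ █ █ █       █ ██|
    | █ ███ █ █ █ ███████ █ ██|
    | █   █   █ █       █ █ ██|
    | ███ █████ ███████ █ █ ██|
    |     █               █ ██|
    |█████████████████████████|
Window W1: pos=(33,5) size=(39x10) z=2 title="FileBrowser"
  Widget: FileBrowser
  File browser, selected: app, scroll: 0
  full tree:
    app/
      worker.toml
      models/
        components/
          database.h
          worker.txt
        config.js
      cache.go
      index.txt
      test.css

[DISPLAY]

                                                
      ┏━━━━━━━━━━━━━━━━━━━━━━━━━━┓              
      ┃ ImageViewer              ┃              
      ┠┏━━━━━━━━━━━━━━━━━━━━━━━━━━━━━━━━━━━━━┓  
      ┃┃ FileBrowser                         ┃  
      ┃┠─────────────────────────────────────┨  
      ┃┃> [-] app/                           ┃  
      ┃┃    worker.toml                      ┃  
      ┃┃    [+] models/                      ┃  
      ┃┃    cache.go                         ┃  
      ┃┃    index.txt                        ┃  
      ┃┃    test.css                         ┃  
      ┃┗━━━━━━━━━━━━━━━━━━━━━━━━━━━━━━━━━━━━━┛  
      ┃ █ █ ███ █████ █ ████████ ┃              


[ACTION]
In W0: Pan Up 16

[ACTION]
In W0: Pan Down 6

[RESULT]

                                                
      ┏━━━━━━━━━━━━━━━━━━━━━━━━━━┓              
      ┃ ImageViewer              ┃              
      ┠┏━━━━━━━━━━━━━━━━━━━━━━━━━━━━━━━━━━━━━┓  
      ┃┃ FileBrowser                         ┃  
      ┃┠─────────────────────────────────────┨  
      ┃┃> [-] app/                           ┃  
      ┃┃    worker.toml                      ┃  
      ┃┃    [+] models/                      ┃  
      ┃┃    cache.go                         ┃  
      ┃┃    index.txt                        ┃  
      ┃┃    test.css                         ┃  
      ┃┗━━━━━━━━━━━━━━━━━━━━━━━━━━━━━━━━━━━━━┛  
      ┃ ███ █████ ███████ █ █ ██ ┃              


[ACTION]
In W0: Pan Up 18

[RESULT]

                                                
      ┏━━━━━━━━━━━━━━━━━━━━━━━━━━┓              
      ┃ ImageViewer              ┃              
      ┠┏━━━━━━━━━━━━━━━━━━━━━━━━━━━━━━━━━━━━━┓  
      ┃┃ FileBrowser                         ┃  
      ┃┠─────────────────────────────────────┨  
      ┃┃> [-] app/                           ┃  
      ┃┃    worker.toml                      ┃  
      ┃┃    [+] models/                      ┃  
      ┃┃    cache.go                         ┃  
      ┃┃    index.txt                        ┃  
      ┃┃    test.css                         ┃  
      ┃┗━━━━━━━━━━━━━━━━━━━━━━━━━━━━━━━━━━━━━┛  
      ┃ █ █ ███ █████ █ ████████ ┃              


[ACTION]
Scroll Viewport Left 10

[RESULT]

                                                
                ┏━━━━━━━━━━━━━━━━━━━━━━━━━━┓    
                ┃ ImageViewer              ┃    
                ┠┏━━━━━━━━━━━━━━━━━━━━━━━━━━━━━━
                ┃┃ FileBrowser                  
                ┃┠──────────────────────────────
                ┃┃> [-] app/                    
                ┃┃    worker.toml               
                ┃┃    [+] models/               
                ┃┃    cache.go                  
                ┃┃    index.txt                 
                ┃┃    test.css                  
                ┃┗━━━━━━━━━━━━━━━━━━━━━━━━━━━━━━
                ┃ █ █ ███ █████ █ ████████ ┃    


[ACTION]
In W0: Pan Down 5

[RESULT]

                                                
                ┏━━━━━━━━━━━━━━━━━━━━━━━━━━┓    
                ┃ ImageViewer              ┃    
                ┠┏━━━━━━━━━━━━━━━━━━━━━━━━━━━━━━
                ┃┃ FileBrowser                  
                ┃┠──────────────────────────────
                ┃┃> [-] app/                    
                ┃┃    worker.toml               
                ┃┃    [+] models/               
                ┃┃    cache.go                  
                ┃┃    index.txt                 
                ┃┃    test.css                  
                ┃┗━━━━━━━━━━━━━━━━━━━━━━━━━━━━━━
                ┃ █   █   █ █       █ █ ██ ┃    


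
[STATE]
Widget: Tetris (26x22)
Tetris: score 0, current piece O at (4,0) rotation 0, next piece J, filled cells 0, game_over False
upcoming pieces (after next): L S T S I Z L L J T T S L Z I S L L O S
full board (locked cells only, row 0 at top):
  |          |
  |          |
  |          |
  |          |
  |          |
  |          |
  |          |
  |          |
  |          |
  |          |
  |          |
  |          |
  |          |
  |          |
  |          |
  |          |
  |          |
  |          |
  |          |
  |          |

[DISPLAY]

    ▓▓    │Next:          
    ▓▓    │█              
          │███            
          │               
          │               
          │               
          │Score:         
          │0              
          │               
          │               
          │               
          │               
          │               
          │               
          │               
          │               
          │               
          │               
          │               
          │               
          │               
          │               


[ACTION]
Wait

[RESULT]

          │Next:          
    ▓▓    │█              
    ▓▓    │███            
          │               
          │               
          │               
          │Score:         
          │0              
          │               
          │               
          │               
          │               
          │               
          │               
          │               
          │               
          │               
          │               
          │               
          │               
          │               
          │               


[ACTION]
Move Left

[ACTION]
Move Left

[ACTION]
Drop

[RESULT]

          │Next:          
          │█              
  ▓▓      │███            
  ▓▓      │               
          │               
          │               
          │Score:         
          │0              
          │               
          │               
          │               
          │               
          │               
          │               
          │               
          │               
          │               
          │               
          │               
          │               
          │               
          │               


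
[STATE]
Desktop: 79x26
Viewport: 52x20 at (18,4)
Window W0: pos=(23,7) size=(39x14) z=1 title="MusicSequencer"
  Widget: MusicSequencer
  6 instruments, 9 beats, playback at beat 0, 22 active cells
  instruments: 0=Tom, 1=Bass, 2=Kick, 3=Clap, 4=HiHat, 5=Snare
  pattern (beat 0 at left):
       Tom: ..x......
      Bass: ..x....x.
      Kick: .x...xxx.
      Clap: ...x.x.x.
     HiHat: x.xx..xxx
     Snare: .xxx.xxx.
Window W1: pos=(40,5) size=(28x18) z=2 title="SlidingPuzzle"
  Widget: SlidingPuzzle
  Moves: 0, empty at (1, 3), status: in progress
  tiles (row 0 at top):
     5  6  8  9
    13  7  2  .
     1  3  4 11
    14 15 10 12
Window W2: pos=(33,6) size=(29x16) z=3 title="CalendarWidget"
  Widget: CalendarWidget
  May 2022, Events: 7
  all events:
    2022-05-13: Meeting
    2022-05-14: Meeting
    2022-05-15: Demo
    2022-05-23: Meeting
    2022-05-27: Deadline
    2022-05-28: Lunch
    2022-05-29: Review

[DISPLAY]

                                                    
                      ┏━━━━━━━━━━━━━━━━━━━━━━━━━━┓  
               ┏━━━━━━━━━━━━━━━━━━━━━━━━━━━┓     ┃  
     ┏━━━━━━━━━┃ CalendarWidget            ┃─────┨  
     ┃ MusicSeq┠───────────────────────────┨     ┃  
     ┠─────────┃          May 2022         ┃     ┃  
     ┃      ▼12┃Mo Tu We Th Fr Sa Su       ┃     ┃  
     ┃   Tom··█┃                   1       ┃     ┃  
     ┃  Bass··█┃ 2  3  4  5  6  7  8       ┃     ┃  
     ┃  Kick·█·┃ 9 10 11 12 13* 14* 15*    ┃     ┃  
     ┃  Clap···┃16 17 18 19 20 21 22       ┃     ┃  
     ┃ HiHat█·█┃23* 24 25 26 27* 28* 29*   ┃     ┃  
     ┃ Snare·██┃30 31                      ┃     ┃  
     ┃         ┃                           ┃     ┃  
     ┃         ┃                           ┃     ┃  
     ┃         ┃                           ┃     ┃  
     ┗━━━━━━━━━┃                           ┃     ┃  
               ┗━━━━━━━━━━━━━━━━━━━━━━━━━━━┛     ┃  
                      ┗━━━━━━━━━━━━━━━━━━━━━━━━━━┛  
                                                    


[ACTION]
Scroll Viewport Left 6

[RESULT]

                                                    
                            ┏━━━━━━━━━━━━━━━━━━━━━━━
                     ┏━━━━━━━━━━━━━━━━━━━━━━━━━━━┓  
           ┏━━━━━━━━━┃ CalendarWidget            ┃──
           ┃ MusicSeq┠───────────────────────────┨  
           ┠─────────┃          May 2022         ┃  
           ┃      ▼12┃Mo Tu We Th Fr Sa Su       ┃  
           ┃   Tom··█┃                   1       ┃  
           ┃  Bass··█┃ 2  3  4  5  6  7  8       ┃  
           ┃  Kick·█·┃ 9 10 11 12 13* 14* 15*    ┃  
           ┃  Clap···┃16 17 18 19 20 21 22       ┃  
           ┃ HiHat█·█┃23* 24 25 26 27* 28* 29*   ┃  
           ┃ Snare·██┃30 31                      ┃  
           ┃         ┃                           ┃  
           ┃         ┃                           ┃  
           ┃         ┃                           ┃  
           ┗━━━━━━━━━┃                           ┃  
                     ┗━━━━━━━━━━━━━━━━━━━━━━━━━━━┛  
                            ┗━━━━━━━━━━━━━━━━━━━━━━━
                                                    


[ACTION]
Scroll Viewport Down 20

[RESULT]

                     ┏━━━━━━━━━━━━━━━━━━━━━━━━━━━┓  
           ┏━━━━━━━━━┃ CalendarWidget            ┃──
           ┃ MusicSeq┠───────────────────────────┨  
           ┠─────────┃          May 2022         ┃  
           ┃      ▼12┃Mo Tu We Th Fr Sa Su       ┃  
           ┃   Tom··█┃                   1       ┃  
           ┃  Bass··█┃ 2  3  4  5  6  7  8       ┃  
           ┃  Kick·█·┃ 9 10 11 12 13* 14* 15*    ┃  
           ┃  Clap···┃16 17 18 19 20 21 22       ┃  
           ┃ HiHat█·█┃23* 24 25 26 27* 28* 29*   ┃  
           ┃ Snare·██┃30 31                      ┃  
           ┃         ┃                           ┃  
           ┃         ┃                           ┃  
           ┃         ┃                           ┃  
           ┗━━━━━━━━━┃                           ┃  
                     ┗━━━━━━━━━━━━━━━━━━━━━━━━━━━┛  
                            ┗━━━━━━━━━━━━━━━━━━━━━━━
                                                    
                                                    
                                                    


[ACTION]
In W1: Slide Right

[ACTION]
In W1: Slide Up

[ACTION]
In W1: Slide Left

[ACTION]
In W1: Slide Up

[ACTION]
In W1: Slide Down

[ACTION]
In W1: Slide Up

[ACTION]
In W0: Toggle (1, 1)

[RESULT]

                     ┏━━━━━━━━━━━━━━━━━━━━━━━━━━━┓  
           ┏━━━━━━━━━┃ CalendarWidget            ┃──
           ┃ MusicSeq┠───────────────────────────┨  
           ┠─────────┃          May 2022         ┃  
           ┃      ▼12┃Mo Tu We Th Fr Sa Su       ┃  
           ┃   Tom··█┃                   1       ┃  
           ┃  Bass·██┃ 2  3  4  5  6  7  8       ┃  
           ┃  Kick·█·┃ 9 10 11 12 13* 14* 15*    ┃  
           ┃  Clap···┃16 17 18 19 20 21 22       ┃  
           ┃ HiHat█·█┃23* 24 25 26 27* 28* 29*   ┃  
           ┃ Snare·██┃30 31                      ┃  
           ┃         ┃                           ┃  
           ┃         ┃                           ┃  
           ┃         ┃                           ┃  
           ┗━━━━━━━━━┃                           ┃  
                     ┗━━━━━━━━━━━━━━━━━━━━━━━━━━━┛  
                            ┗━━━━━━━━━━━━━━━━━━━━━━━
                                                    
                                                    
                                                    


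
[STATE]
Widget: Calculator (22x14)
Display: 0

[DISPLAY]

                     0
┌───┬───┬───┬───┐     
│ 7 │ 8 │ 9 │ ÷ │     
├───┼───┼───┼───┤     
│ 4 │ 5 │ 6 │ × │     
├───┼───┼───┼───┤     
│ 1 │ 2 │ 3 │ - │     
├───┼───┼───┼───┤     
│ 0 │ . │ = │ + │     
├───┼───┼───┼───┤     
│ C │ MC│ MR│ M+│     
└───┴───┴───┴───┘     
                      
                      


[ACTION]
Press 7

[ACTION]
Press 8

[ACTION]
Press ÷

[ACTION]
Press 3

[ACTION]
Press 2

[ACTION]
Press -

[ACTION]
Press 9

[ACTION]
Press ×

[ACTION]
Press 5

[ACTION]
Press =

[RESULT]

              -32.8125
┌───┬───┬───┬───┐     
│ 7 │ 8 │ 9 │ ÷ │     
├───┼───┼───┼───┤     
│ 4 │ 5 │ 6 │ × │     
├───┼───┼───┼───┤     
│ 1 │ 2 │ 3 │ - │     
├───┼───┼───┼───┤     
│ 0 │ . │ = │ + │     
├───┼───┼───┼───┤     
│ C │ MC│ MR│ M+│     
└───┴───┴───┴───┘     
                      
                      


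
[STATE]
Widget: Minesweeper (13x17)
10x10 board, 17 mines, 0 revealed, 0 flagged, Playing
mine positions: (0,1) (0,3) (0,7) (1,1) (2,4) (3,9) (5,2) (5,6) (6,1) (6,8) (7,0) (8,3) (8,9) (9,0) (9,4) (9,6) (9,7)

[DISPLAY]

■■■■■■■■■■   
■■■■■■■■■■   
■■■■■■■■■■   
■■■■■■■■■■   
■■■■■■■■■■   
■■■■■■■■■■   
■■■■■■■■■■   
■■■■■■■■■■   
■■■■■■■■■■   
■■■■■■■■■■   
             
             
             
             
             
             
             


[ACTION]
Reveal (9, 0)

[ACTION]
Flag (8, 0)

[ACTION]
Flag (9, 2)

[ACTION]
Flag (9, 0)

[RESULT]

■✹■✹■■■✹■■   
■✹■■■■■■■■   
■■■■✹■■■■■   
■■■■■■■■■✹   
■■■■■■■■■■   
■■✹■■■✹■■■   
■✹■■■■■■✹■   
✹■■■■■■■■■   
■■■✹■■■■■✹   
✹■■■✹■✹✹■■   
             
             
             
             
             
             
             


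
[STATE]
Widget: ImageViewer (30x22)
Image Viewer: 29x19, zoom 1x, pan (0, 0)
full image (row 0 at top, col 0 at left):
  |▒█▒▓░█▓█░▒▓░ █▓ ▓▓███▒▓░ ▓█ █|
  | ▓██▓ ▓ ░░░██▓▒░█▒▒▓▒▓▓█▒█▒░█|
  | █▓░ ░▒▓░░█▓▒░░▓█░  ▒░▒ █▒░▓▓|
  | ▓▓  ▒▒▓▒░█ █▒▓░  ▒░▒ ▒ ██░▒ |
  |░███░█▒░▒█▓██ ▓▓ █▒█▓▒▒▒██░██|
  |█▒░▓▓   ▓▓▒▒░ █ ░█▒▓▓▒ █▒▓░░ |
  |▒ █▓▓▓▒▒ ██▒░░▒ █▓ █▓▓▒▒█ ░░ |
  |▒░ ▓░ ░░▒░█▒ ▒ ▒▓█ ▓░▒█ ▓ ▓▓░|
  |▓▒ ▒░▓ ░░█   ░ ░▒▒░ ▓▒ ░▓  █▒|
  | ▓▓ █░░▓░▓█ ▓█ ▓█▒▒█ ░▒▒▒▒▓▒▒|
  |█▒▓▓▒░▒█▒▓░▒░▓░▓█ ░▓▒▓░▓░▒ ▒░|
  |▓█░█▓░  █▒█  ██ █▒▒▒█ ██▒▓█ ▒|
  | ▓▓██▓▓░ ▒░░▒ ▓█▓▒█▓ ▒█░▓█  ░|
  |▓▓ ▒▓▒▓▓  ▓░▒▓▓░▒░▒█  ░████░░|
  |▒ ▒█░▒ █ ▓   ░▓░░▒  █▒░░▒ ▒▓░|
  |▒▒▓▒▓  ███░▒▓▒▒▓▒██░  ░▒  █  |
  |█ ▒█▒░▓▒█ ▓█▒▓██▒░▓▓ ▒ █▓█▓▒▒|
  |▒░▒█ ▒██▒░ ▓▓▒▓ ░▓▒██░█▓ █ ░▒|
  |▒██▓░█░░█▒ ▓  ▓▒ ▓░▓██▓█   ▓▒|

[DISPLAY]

▒█▒▓░█▓█░▒▓░ █▓ ▓▓███▒▓░ ▓█ █ 
 ▓██▓ ▓ ░░░██▓▒░█▒▒▓▒▓▓█▒█▒░█ 
 █▓░ ░▒▓░░█▓▒░░▓█░  ▒░▒ █▒░▓▓ 
 ▓▓  ▒▒▓▒░█ █▒▓░  ▒░▒ ▒ ██░▒  
░███░█▒░▒█▓██ ▓▓ █▒█▓▒▒▒██░██ 
█▒░▓▓   ▓▓▒▒░ █ ░█▒▓▓▒ █▒▓░░  
▒ █▓▓▓▒▒ ██▒░░▒ █▓ █▓▓▒▒█ ░░  
▒░ ▓░ ░░▒░█▒ ▒ ▒▓█ ▓░▒█ ▓ ▓▓░ 
▓▒ ▒░▓ ░░█   ░ ░▒▒░ ▓▒ ░▓  █▒ 
 ▓▓ █░░▓░▓█ ▓█ ▓█▒▒█ ░▒▒▒▒▓▒▒ 
█▒▓▓▒░▒█▒▓░▒░▓░▓█ ░▓▒▓░▓░▒ ▒░ 
▓█░█▓░  █▒█  ██ █▒▒▒█ ██▒▓█ ▒ 
 ▓▓██▓▓░ ▒░░▒ ▓█▓▒█▓ ▒█░▓█  ░ 
▓▓ ▒▓▒▓▓  ▓░▒▓▓░▒░▒█  ░████░░ 
▒ ▒█░▒ █ ▓   ░▓░░▒  █▒░░▒ ▒▓░ 
▒▒▓▒▓  ███░▒▓▒▒▓▒██░  ░▒  █   
█ ▒█▒░▓▒█ ▓█▒▓██▒░▓▓ ▒ █▓█▓▒▒ 
▒░▒█ ▒██▒░ ▓▓▒▓ ░▓▒██░█▓ █ ░▒ 
▒██▓░█░░█▒ ▓  ▓▒ ▓░▓██▓█   ▓▒ 
                              
                              
                              


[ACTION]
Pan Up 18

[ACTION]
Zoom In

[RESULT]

▒▒██▒▒▓▓░░██▓▓██░░▒▒▓▓░░  ██▓▓
▒▒██▒▒▓▓░░██▓▓██░░▒▒▓▓░░  ██▓▓
  ▓▓████▓▓  ▓▓  ░░░░░░████▓▓▒▒
  ▓▓████▓▓  ▓▓  ░░░░░░████▓▓▒▒
  ██▓▓░░  ░░▒▒▓▓░░░░██▓▓▒▒░░░░
  ██▓▓░░  ░░▒▒▓▓░░░░██▓▓▒▒░░░░
  ▓▓▓▓    ▒▒▒▒▓▓▒▒░░██  ██▒▒▓▓
  ▓▓▓▓    ▒▒▒▒▓▓▒▒░░██  ██▒▒▓▓
░░██████░░██▒▒░░▒▒██▓▓████  ▓▓
░░██████░░██▒▒░░▒▒██▓▓████  ▓▓
██▒▒░░▓▓▓▓      ▓▓▓▓▒▒▒▒░░  ██
██▒▒░░▓▓▓▓      ▓▓▓▓▒▒▒▒░░  ██
▒▒  ██▓▓▓▓▓▓▒▒▒▒  ████▒▒░░░░▒▒
▒▒  ██▓▓▓▓▓▓▒▒▒▒  ████▒▒░░░░▒▒
▒▒░░  ▓▓░░  ░░░░▒▒░░██▒▒  ▒▒  
▒▒░░  ▓▓░░  ░░░░▒▒░░██▒▒  ▒▒  
▓▓▒▒  ▒▒░░▓▓  ░░░░██      ░░  
▓▓▒▒  ▒▒░░▓▓  ░░░░██      ░░  
  ▓▓▓▓  ██░░░░▓▓░░▓▓██  ▓▓██  
  ▓▓▓▓  ██░░░░▓▓░░▓▓██  ▓▓██  
██▒▒▓▓▓▓▒▒░░▒▒██▒▒▓▓░░▒▒░░▓▓░░
██▒▒▓▓▓▓▒▒░░▒▒██▒▒▓▓░░▒▒░░▓▓░░


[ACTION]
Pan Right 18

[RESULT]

▒▒▓▓░░  ██▓▓  ▓▓▓▓██████▒▒▓▓░░
▒▒▓▓░░  ██▓▓  ▓▓▓▓██████▒▒▓▓░░
░░░░████▓▓▒▒░░██▒▒▒▒▓▓▒▒▓▓▓▓██
░░░░████▓▓▒▒░░██▒▒▒▒▓▓▒▒▓▓▓▓██
░░██▓▓▒▒░░░░▓▓██░░    ▒▒░░▒▒  
░░██▓▓▒▒░░░░▓▓██░░    ▒▒░░▒▒  
░░██  ██▒▒▓▓░░    ▒▒░░▒▒  ▒▒  
░░██  ██▒▒▓▓░░    ▒▒░░▒▒  ▒▒  
██▓▓████  ▓▓▓▓  ██▒▒██▓▓▒▒▒▒▒▒
██▓▓████  ▓▓▓▓  ██▒▒██▓▓▒▒▒▒▒▒
▓▓▒▒▒▒░░  ██  ░░██▒▒▓▓▓▓▒▒  ██
▓▓▒▒▒▒░░  ██  ░░██▒▒▓▓▓▓▒▒  ██
████▒▒░░░░▒▒  ██▓▓  ██▓▓▓▓▒▒▒▒
████▒▒░░░░▒▒  ██▓▓  ██▓▓▓▓▒▒▒▒
░░██▒▒  ▒▒  ▒▒▓▓██  ▓▓░░▒▒██  
░░██▒▒  ▒▒  ▒▒▓▓██  ▓▓░░▒▒██  
██      ░░  ░░▒▒▒▒░░  ▓▓▒▒  ░░
██      ░░  ░░▒▒▒▒░░  ▓▓▒▒  ░░
▓▓██  ▓▓██  ▓▓██▒▒▒▒██  ░░▒▒▒▒
▓▓██  ▓▓██  ▓▓██▒▒▒▒██  ░░▒▒▒▒
▓▓░░▒▒░░▓▓░░▓▓██  ░░▓▓▒▒▓▓░░▓▓
▓▓░░▒▒░░▓▓░░▓▓██  ░░▓▓▒▒▓▓░░▓▓
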